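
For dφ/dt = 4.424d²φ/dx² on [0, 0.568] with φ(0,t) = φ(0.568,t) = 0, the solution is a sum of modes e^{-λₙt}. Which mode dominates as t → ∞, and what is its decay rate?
Eigenvalues: λₙ = 4.424n²π²/0.568².
First three modes:
  n=1: λ₁ = 4.424π²/0.568² ≈ 135.338
  n=2: λ₂ = 17.696π²/0.568² ≈ 541.35 (4× faster decay)
  n=3: λ₃ = 39.816π²/0.568² ≈ 1218.038 (9× faster decay)
As t → ∞, higher modes decay exponentially faster. The n=1 mode dominates: φ ~ c₁ sin(πx/0.568) e^{-λ₁t}.
Decay rate: λ₁ = 4.424π²/0.568² ≈ 135.338.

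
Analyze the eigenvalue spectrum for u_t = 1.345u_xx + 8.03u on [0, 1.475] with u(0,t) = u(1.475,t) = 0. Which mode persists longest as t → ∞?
Eigenvalues: λₙ = 1.345n²π²/1.475² - 8.03.
First three modes:
  n=1: λ₁ = 1.345π²/1.475² - 8.03 ≈ -1.928
  n=2: λ₂ = 5.38π²/1.475² - 8.03 ≈ 16.376
  n=3: λ₃ = 12.105π²/1.475² - 8.03 ≈ 46.884
Since 1.345π²/1.475² ≈ 6.102 < 8.03, λ₁ < 0.
The n=1 mode grows fastest (−λₙ is largest for n=1) → dominates.
Asymptotic: u ~ c₁ sin(πx/1.475) e^{1.928t} (exponential growth at rate −λ₁ ≈ 1.928).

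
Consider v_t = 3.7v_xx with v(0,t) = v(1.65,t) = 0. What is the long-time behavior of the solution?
As t → ∞, v → 0. Heat diffuses out through both boundaries.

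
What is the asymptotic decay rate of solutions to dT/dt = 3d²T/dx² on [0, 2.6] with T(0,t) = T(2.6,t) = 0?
Eigenvalues: λₙ = 3n²π²/2.6².
First three modes:
  n=1: λ₁ = 3π²/2.6² ≈ 4.38
  n=2: λ₂ = 12π²/2.6² ≈ 17.52 (4× faster decay)
  n=3: λ₃ = 27π²/2.6² ≈ 39.42 (9× faster decay)
As t → ∞, higher modes decay exponentially faster. The n=1 mode dominates: T ~ c₁ sin(πx/2.6) e^{-λ₁t}.
Decay rate: λ₁ = 3π²/2.6² ≈ 4.38.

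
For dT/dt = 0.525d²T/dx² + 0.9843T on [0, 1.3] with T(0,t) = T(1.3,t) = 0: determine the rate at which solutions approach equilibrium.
Eigenvalues: λₙ = 0.525n²π²/1.3² - 0.9843.
First three modes:
  n=1: λ₁ = 0.525π²/1.3² - 0.9843 ≈ 2.082
  n=2: λ₂ = 2.1π²/1.3² - 0.9843 ≈ 11.28
  n=3: λ₃ = 4.725π²/1.3² - 0.9843 ≈ 26.61
Since 0.525π²/1.3² ≈ 3.066 > 0.9843, all λₙ > 0.
The n=1 mode decays slowest → dominates as t → ∞.
Asymptotic: T ~ c₁ sin(πx/1.3) e^{-λ₁t} with decay rate λ₁ ≈ 2.082.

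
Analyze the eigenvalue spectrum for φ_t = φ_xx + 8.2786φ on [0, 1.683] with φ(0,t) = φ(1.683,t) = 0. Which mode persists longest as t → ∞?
Eigenvalues: λₙ = n²π²/1.683² - 8.2786.
First three modes:
  n=1: λ₁ = π²/1.683² - 8.2786 ≈ -4.794
  n=2: λ₂ = 4π²/1.683² - 8.2786 ≈ 5.659
  n=3: λ₃ = 9π²/1.683² - 8.2786 ≈ 23.081
Since π²/1.683² ≈ 3.484 < 8.2786, λ₁ < 0.
The n=1 mode grows fastest (−λₙ is largest for n=1) → dominates.
Asymptotic: φ ~ c₁ sin(πx/1.683) e^{4.794t} (exponential growth at rate −λ₁ ≈ 4.794).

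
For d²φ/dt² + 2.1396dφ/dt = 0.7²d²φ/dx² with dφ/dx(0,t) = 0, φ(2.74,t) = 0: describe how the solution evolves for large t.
φ → 0. Damping (γ=2.1396) dissipates energy; oscillations decay exponentially.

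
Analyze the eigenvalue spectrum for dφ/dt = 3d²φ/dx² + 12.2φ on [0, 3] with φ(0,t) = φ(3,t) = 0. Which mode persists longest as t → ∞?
Eigenvalues: λₙ = 3n²π²/3² - 12.2.
First three modes:
  n=1: λ₁ = 3π²/3² - 12.2 ≈ -8.91
  n=2: λ₂ = 12π²/3² - 12.2 ≈ 0.959
  n=3: λ₃ = 27π²/3² - 12.2 ≈ 17.409
Since 3π²/3² ≈ 3.29 < 12.2, λ₁ < 0.
The n=1 mode grows fastest (−λₙ is largest for n=1) → dominates.
Asymptotic: φ ~ c₁ sin(πx/3) e^{8.91t} (exponential growth at rate −λ₁ ≈ 8.91).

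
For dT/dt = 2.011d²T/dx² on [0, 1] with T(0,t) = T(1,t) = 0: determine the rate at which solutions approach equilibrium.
Eigenvalues: λₙ = 2.011n²π².
First three modes:
  n=1: λ₁ = 2.011π² ≈ 19.848
  n=2: λ₂ = 8.044π² ≈ 79.391 (4× faster decay)
  n=3: λ₃ = 18.099π² ≈ 178.63 (9× faster decay)
As t → ∞, higher modes decay exponentially faster. The n=1 mode dominates: T ~ c₁ sin(πx) e^{-λ₁t}.
Decay rate: λ₁ = 2.011π² ≈ 19.848.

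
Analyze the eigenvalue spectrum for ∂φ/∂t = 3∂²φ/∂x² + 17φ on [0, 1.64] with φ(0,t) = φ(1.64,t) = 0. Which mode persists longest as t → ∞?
Eigenvalues: λₙ = 3n²π²/1.64² - 17.
First three modes:
  n=1: λ₁ = 3π²/1.64² - 17 ≈ -5.991
  n=2: λ₂ = 12π²/1.64² - 17 ≈ 27.035
  n=3: λ₃ = 27π²/1.64² - 17 ≈ 82.078
Since 3π²/1.64² ≈ 11.009 < 17, λ₁ < 0.
The n=1 mode grows fastest (−λₙ is largest for n=1) → dominates.
Asymptotic: φ ~ c₁ sin(πx/1.64) e^{5.991t} (exponential growth at rate −λ₁ ≈ 5.991).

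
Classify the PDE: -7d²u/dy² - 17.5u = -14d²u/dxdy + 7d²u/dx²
Rewriting in standard form: -7d²u/dx² + 14d²u/dxdy - 7d²u/dy² - 17.5u = 0. A = -7, B = 14, C = -7. Discriminant B² - 4AC = 0. Since 0 = 0, parabolic.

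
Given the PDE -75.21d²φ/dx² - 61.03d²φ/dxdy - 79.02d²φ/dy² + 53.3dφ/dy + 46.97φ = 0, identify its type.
The second-order coefficients are A = -75.21, B = -61.03, C = -79.02. Since B² - 4AC = -20047.7159 < 0, this is an elliptic PDE.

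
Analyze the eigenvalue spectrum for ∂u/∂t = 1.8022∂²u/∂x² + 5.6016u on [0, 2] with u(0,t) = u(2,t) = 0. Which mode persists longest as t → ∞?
Eigenvalues: λₙ = 1.8022n²π²/2² - 5.6016.
First three modes:
  n=1: λ₁ = 1.8022π²/2² - 5.6016 ≈ -1.155
  n=2: λ₂ = 7.2088π²/2² - 5.6016 ≈ 12.185
  n=3: λ₃ = 16.2198π²/2² - 5.6016 ≈ 34.419
Since 1.8022π²/2² ≈ 4.447 < 5.6016, λ₁ < 0.
The n=1 mode grows fastest (−λₙ is largest for n=1) → dominates.
Asymptotic: u ~ c₁ sin(πx/2) e^{1.155t} (exponential growth at rate −λ₁ ≈ 1.155).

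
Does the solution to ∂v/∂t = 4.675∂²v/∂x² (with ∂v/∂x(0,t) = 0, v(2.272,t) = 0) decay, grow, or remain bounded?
v → 0. Heat escapes through the Dirichlet boundary.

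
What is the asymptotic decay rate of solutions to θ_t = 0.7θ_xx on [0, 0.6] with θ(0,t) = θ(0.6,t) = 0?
Eigenvalues: λₙ = 0.7n²π²/0.6².
First three modes:
  n=1: λ₁ = 0.7π²/0.6² ≈ 19.191
  n=2: λ₂ = 2.8π²/0.6² ≈ 76.764 (4× faster decay)
  n=3: λ₃ = 6.3π²/0.6² ≈ 172.718 (9× faster decay)
As t → ∞, higher modes decay exponentially faster. The n=1 mode dominates: θ ~ c₁ sin(πx/0.6) e^{-λ₁t}.
Decay rate: λ₁ = 0.7π²/0.6² ≈ 19.191.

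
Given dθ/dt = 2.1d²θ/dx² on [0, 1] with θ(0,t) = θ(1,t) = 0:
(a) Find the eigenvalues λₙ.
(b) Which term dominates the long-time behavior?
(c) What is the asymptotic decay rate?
Eigenvalues: λₙ = 2.1n²π².
First three modes:
  n=1: λ₁ = 2.1π² ≈ 20.726
  n=2: λ₂ = 8.4π² ≈ 82.905 (4× faster decay)
  n=3: λ₃ = 18.9π² ≈ 186.536 (9× faster decay)
As t → ∞, higher modes decay exponentially faster. The n=1 mode dominates: θ ~ c₁ sin(πx) e^{-λ₁t}.
Decay rate: λ₁ = 2.1π² ≈ 20.726.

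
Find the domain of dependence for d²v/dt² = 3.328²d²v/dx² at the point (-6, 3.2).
Domain of dependence: [-16.6496, 4.6496]. Signals travel at speed 3.328, so data within |x - -6| ≤ 3.328·3.2 = 10.6496 can reach the point.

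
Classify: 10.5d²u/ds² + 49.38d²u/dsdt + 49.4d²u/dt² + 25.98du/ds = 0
Hyperbolic (discriminant = 363.5844).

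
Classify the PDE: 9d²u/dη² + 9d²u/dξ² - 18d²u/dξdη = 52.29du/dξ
Rewriting in standard form: 9d²u/dξ² - 18d²u/dξdη + 9d²u/dη² - 52.29du/dξ = 0. A = 9, B = -18, C = 9. Discriminant B² - 4AC = 0. Since 0 = 0, parabolic.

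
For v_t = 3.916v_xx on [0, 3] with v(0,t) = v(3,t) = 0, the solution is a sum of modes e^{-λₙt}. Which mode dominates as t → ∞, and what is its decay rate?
Eigenvalues: λₙ = 3.916n²π²/3².
First three modes:
  n=1: λ₁ = 3.916π²/3² ≈ 4.294
  n=2: λ₂ = 15.664π²/3² ≈ 17.177 (4× faster decay)
  n=3: λ₃ = 35.244π²/3² ≈ 38.649 (9× faster decay)
As t → ∞, higher modes decay exponentially faster. The n=1 mode dominates: v ~ c₁ sin(πx/3) e^{-λ₁t}.
Decay rate: λ₁ = 3.916π²/3² ≈ 4.294.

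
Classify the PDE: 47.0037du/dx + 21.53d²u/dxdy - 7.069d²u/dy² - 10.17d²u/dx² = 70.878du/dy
Rewriting in standard form: -10.17d²u/dx² + 21.53d²u/dxdy - 7.069d²u/dy² + 47.0037du/dx - 70.878du/dy = 0. A = -10.17, B = 21.53, C = -7.069. Discriminant B² - 4AC = 175.97398. Since 175.97398 > 0, hyperbolic.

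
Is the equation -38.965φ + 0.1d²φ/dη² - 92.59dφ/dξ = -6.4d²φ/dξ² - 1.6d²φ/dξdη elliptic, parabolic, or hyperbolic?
Rewriting in standard form: 6.4d²φ/dξ² + 1.6d²φ/dξdη + 0.1d²φ/dη² - 92.59dφ/dξ - 38.965φ = 0. Computing B² - 4AC with A = 6.4, B = 1.6, C = 0.1: discriminant = 0 (zero). Answer: parabolic.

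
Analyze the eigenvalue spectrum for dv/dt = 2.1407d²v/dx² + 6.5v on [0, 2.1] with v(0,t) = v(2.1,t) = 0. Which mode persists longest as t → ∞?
Eigenvalues: λₙ = 2.1407n²π²/2.1² - 6.5.
First three modes:
  n=1: λ₁ = 2.1407π²/2.1² - 6.5 ≈ -1.709
  n=2: λ₂ = 8.5628π²/2.1² - 6.5 ≈ 12.664
  n=3: λ₃ = 19.2663π²/2.1² - 6.5 ≈ 36.618
Since 2.1407π²/2.1² ≈ 4.791 < 6.5, λ₁ < 0.
The n=1 mode grows fastest (−λₙ is largest for n=1) → dominates.
Asymptotic: v ~ c₁ sin(πx/2.1) e^{1.709t} (exponential growth at rate −λ₁ ≈ 1.709).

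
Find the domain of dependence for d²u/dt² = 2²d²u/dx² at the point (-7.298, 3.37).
Domain of dependence: [-14.038, -0.558]. Signals travel at speed 2, so data within |x - -7.298| ≤ 2·3.37 = 6.74 can reach the point.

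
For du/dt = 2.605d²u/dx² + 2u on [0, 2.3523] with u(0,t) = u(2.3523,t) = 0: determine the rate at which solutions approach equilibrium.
Eigenvalues: λₙ = 2.605n²π²/2.3523² - 2.
First three modes:
  n=1: λ₁ = 2.605π²/2.3523² - 2 ≈ 2.646
  n=2: λ₂ = 10.42π²/2.3523² - 2 ≈ 16.586
  n=3: λ₃ = 23.445π²/2.3523² - 2 ≈ 39.818
Since 2.605π²/2.3523² ≈ 4.646 > 2, all λₙ > 0.
The n=1 mode decays slowest → dominates as t → ∞.
Asymptotic: u ~ c₁ sin(πx/2.3523) e^{-λ₁t} with decay rate λ₁ ≈ 2.646.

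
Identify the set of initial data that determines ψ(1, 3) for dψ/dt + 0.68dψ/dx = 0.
A single point: x = -1.04. The characteristic through (1, 3) is x - 0.68t = const, so x = 1 - 0.68·3 = -1.04.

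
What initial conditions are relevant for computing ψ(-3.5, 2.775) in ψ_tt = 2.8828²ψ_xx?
Domain of dependence: [-11.49977, 4.49977]. Signals travel at speed 2.8828, so data within |x - -3.5| ≤ 2.8828·2.775 = 7.99977 can reach the point.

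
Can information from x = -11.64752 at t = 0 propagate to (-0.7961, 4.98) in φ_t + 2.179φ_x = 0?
Yes. The characteristic through (-0.7961, 4.98) passes through x = -11.64752.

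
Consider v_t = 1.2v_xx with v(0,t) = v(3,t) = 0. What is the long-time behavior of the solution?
As t → ∞, v → 0. Heat diffuses out through both boundaries.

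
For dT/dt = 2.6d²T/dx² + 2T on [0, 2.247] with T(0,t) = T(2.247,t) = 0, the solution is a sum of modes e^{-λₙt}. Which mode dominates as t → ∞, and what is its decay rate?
Eigenvalues: λₙ = 2.6n²π²/2.247² - 2.
First three modes:
  n=1: λ₁ = 2.6π²/2.247² - 2 ≈ 3.082
  n=2: λ₂ = 10.4π²/2.247² - 2 ≈ 18.33
  n=3: λ₃ = 23.4π²/2.247² - 2 ≈ 43.741
Since 2.6π²/2.247² ≈ 5.082 > 2, all λₙ > 0.
The n=1 mode decays slowest → dominates as t → ∞.
Asymptotic: T ~ c₁ sin(πx/2.247) e^{-λ₁t} with decay rate λ₁ ≈ 3.082.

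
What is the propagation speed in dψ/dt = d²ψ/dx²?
Infinite. The heat equation is parabolic, not hyperbolic, so disturbances propagate instantly.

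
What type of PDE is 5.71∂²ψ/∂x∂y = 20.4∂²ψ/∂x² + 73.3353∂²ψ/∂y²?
Rewriting in standard form: -20.4∂²ψ/∂x² + 5.71∂²ψ/∂x∂y - 73.3353∂²ψ/∂y² = 0. With A = -20.4, B = 5.71, C = -73.3353, the discriminant is -5951.55638. This is an elliptic PDE.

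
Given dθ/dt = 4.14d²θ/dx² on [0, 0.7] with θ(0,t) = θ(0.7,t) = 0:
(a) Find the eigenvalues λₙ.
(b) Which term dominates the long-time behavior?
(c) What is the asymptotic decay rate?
Eigenvalues: λₙ = 4.14n²π²/0.7².
First three modes:
  n=1: λ₁ = 4.14π²/0.7² ≈ 83.388
  n=2: λ₂ = 16.56π²/0.7² ≈ 333.552 (4× faster decay)
  n=3: λ₃ = 37.26π²/0.7² ≈ 750.493 (9× faster decay)
As t → ∞, higher modes decay exponentially faster. The n=1 mode dominates: θ ~ c₁ sin(πx/0.7) e^{-λ₁t}.
Decay rate: λ₁ = 4.14π²/0.7² ≈ 83.388.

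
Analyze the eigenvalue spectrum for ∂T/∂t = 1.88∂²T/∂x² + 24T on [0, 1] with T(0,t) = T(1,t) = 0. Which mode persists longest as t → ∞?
Eigenvalues: λₙ = 1.88n²π²/1² - 24.
First three modes:
  n=1: λ₁ = 1.88π² - 24 ≈ -5.445
  n=2: λ₂ = 7.52π² - 24 ≈ 50.219
  n=3: λ₃ = 16.92π² - 24 ≈ 142.994
Since 1.88π² ≈ 18.555 < 24, λ₁ < 0.
The n=1 mode grows fastest (−λₙ is largest for n=1) → dominates.
Asymptotic: T ~ c₁ sin(πx/1) e^{5.445t} (exponential growth at rate −λ₁ ≈ 5.445).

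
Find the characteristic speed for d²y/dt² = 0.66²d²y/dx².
Speed = 0.66. Information travels along characteristics x = x₀ ± 0.66t.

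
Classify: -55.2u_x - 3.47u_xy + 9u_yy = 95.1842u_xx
Rewriting in standard form: -95.1842u_xx - 3.47u_xy + 9u_yy - 55.2u_x = 0. Hyperbolic (discriminant = 3438.6721).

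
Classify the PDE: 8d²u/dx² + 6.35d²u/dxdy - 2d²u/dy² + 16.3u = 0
A = 8, B = 6.35, C = -2. Discriminant B² - 4AC = 104.3225. Since 104.3225 > 0, hyperbolic.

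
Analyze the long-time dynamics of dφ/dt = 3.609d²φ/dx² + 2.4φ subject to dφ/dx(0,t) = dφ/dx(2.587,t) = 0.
Long-time behavior: φ grows unboundedly. With Neumann BCs the constant mode has diffusion eigenvalue 0, so any r > 0 makes it grow like e^(2.4t); solution grows exponentially.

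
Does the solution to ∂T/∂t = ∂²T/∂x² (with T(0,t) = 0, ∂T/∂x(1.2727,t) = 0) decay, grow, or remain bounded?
T → 0. Heat escapes through the Dirichlet boundary.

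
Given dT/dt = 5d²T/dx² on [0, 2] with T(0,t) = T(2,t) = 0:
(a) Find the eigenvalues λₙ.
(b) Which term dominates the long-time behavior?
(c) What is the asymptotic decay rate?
Eigenvalues: λₙ = 5n²π²/2².
First three modes:
  n=1: λ₁ = 5π²/2² ≈ 12.337
  n=2: λ₂ = 20π²/2² ≈ 49.348 (4× faster decay)
  n=3: λ₃ = 45π²/2² ≈ 111.033 (9× faster decay)
As t → ∞, higher modes decay exponentially faster. The n=1 mode dominates: T ~ c₁ sin(πx/2) e^{-λ₁t}.
Decay rate: λ₁ = 5π²/2² ≈ 12.337.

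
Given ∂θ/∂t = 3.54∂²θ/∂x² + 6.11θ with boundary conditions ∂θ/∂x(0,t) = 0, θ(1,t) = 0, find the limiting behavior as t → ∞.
θ → 0. Diffusion dominates reaction (r=6.11 < κπ²/(4L²)≈8.73); solution decays.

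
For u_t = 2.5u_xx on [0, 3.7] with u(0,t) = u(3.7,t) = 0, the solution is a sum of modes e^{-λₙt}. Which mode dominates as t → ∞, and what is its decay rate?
Eigenvalues: λₙ = 2.5n²π²/3.7².
First three modes:
  n=1: λ₁ = 2.5π²/3.7² ≈ 1.802
  n=2: λ₂ = 10π²/3.7² ≈ 7.209 (4× faster decay)
  n=3: λ₃ = 22.5π²/3.7² ≈ 16.221 (9× faster decay)
As t → ∞, higher modes decay exponentially faster. The n=1 mode dominates: u ~ c₁ sin(πx/3.7) e^{-λ₁t}.
Decay rate: λ₁ = 2.5π²/3.7² ≈ 1.802.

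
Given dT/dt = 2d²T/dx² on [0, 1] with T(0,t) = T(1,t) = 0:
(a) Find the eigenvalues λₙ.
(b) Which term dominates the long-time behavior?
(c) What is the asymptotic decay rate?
Eigenvalues: λₙ = 2n²π².
First three modes:
  n=1: λ₁ = 2π² ≈ 19.739
  n=2: λ₂ = 8π² ≈ 78.957 (4× faster decay)
  n=3: λ₃ = 18π² ≈ 177.653 (9× faster decay)
As t → ∞, higher modes decay exponentially faster. The n=1 mode dominates: T ~ c₁ sin(πx) e^{-λ₁t}.
Decay rate: λ₁ = 2π² ≈ 19.739.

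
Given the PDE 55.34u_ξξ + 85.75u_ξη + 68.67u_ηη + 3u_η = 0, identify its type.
The second-order coefficients are A = 55.34, B = 85.75, C = 68.67. Since B² - 4AC = -7847.7287 < 0, this is an elliptic PDE.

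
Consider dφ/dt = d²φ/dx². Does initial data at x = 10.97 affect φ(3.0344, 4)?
Yes, for any finite x. The heat equation has infinite propagation speed, so all initial data affects all points at any t > 0.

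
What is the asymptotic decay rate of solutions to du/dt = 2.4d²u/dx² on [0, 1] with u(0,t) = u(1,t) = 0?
Eigenvalues: λₙ = 2.4n²π².
First three modes:
  n=1: λ₁ = 2.4π² ≈ 23.687
  n=2: λ₂ = 9.6π² ≈ 94.748 (4× faster decay)
  n=3: λ₃ = 21.6π² ≈ 213.183 (9× faster decay)
As t → ∞, higher modes decay exponentially faster. The n=1 mode dominates: u ~ c₁ sin(πx) e^{-λ₁t}.
Decay rate: λ₁ = 2.4π² ≈ 23.687.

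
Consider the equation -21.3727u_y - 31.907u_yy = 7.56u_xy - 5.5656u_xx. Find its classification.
Rewriting in standard form: 5.5656u_xx - 7.56u_xy - 31.907u_yy - 21.3727u_y = 0. Hyperbolic. (A = 5.5656, B = -7.56, C = -31.907 gives B² - 4AC = 767.4799968.)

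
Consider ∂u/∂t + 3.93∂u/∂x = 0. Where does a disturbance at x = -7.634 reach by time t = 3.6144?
At x = 6.570592. The characteristic carries data from (-7.634, 0) to (6.570592, 3.6144).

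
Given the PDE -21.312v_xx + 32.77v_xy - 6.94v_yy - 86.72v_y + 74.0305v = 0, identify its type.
The second-order coefficients are A = -21.312, B = 32.77, C = -6.94. Since B² - 4AC = 482.25178 > 0, this is a hyperbolic PDE.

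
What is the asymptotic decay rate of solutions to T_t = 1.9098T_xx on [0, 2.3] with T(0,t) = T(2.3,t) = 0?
Eigenvalues: λₙ = 1.9098n²π²/2.3².
First three modes:
  n=1: λ₁ = 1.9098π²/2.3² ≈ 3.563
  n=2: λ₂ = 7.6392π²/2.3² ≈ 14.253 (4× faster decay)
  n=3: λ₃ = 17.1882π²/2.3² ≈ 32.068 (9× faster decay)
As t → ∞, higher modes decay exponentially faster. The n=1 mode dominates: T ~ c₁ sin(πx/2.3) e^{-λ₁t}.
Decay rate: λ₁ = 1.9098π²/2.3² ≈ 3.563.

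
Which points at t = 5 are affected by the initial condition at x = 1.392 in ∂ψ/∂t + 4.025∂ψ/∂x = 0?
At x = 21.517. The characteristic carries data from (1.392, 0) to (21.517, 5).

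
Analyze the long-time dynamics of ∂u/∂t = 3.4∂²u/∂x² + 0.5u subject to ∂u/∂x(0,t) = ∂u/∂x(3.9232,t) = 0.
Long-time behavior: u grows unboundedly. With Neumann BCs the constant mode has diffusion eigenvalue 0, so any r > 0 makes it grow like e^(0.5t); solution grows exponentially.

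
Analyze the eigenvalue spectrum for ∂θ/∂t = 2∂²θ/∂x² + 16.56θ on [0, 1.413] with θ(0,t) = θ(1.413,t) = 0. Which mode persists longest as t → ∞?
Eigenvalues: λₙ = 2n²π²/1.413² - 16.56.
First three modes:
  n=1: λ₁ = 2π²/1.413² - 16.56 ≈ -6.673
  n=2: λ₂ = 8π²/1.413² - 16.56 ≈ 22.986
  n=3: λ₃ = 18π²/1.413² - 16.56 ≈ 72.419
Since 2π²/1.413² ≈ 9.887 < 16.56, λ₁ < 0.
The n=1 mode grows fastest (−λₙ is largest for n=1) → dominates.
Asymptotic: θ ~ c₁ sin(πx/1.413) e^{6.673t} (exponential growth at rate −λ₁ ≈ 6.673).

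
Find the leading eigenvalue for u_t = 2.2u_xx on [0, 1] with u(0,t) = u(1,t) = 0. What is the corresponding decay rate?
Eigenvalues: λₙ = 2.2n²π².
First three modes:
  n=1: λ₁ = 2.2π² ≈ 21.713
  n=2: λ₂ = 8.8π² ≈ 86.853 (4× faster decay)
  n=3: λ₃ = 19.8π² ≈ 195.418 (9× faster decay)
As t → ∞, higher modes decay exponentially faster. The n=1 mode dominates: u ~ c₁ sin(πx) e^{-λ₁t}.
Decay rate: λ₁ = 2.2π² ≈ 21.713.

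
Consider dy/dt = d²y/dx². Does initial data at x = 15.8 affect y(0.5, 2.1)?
Yes, for any finite x. The heat equation has infinite propagation speed, so all initial data affects all points at any t > 0.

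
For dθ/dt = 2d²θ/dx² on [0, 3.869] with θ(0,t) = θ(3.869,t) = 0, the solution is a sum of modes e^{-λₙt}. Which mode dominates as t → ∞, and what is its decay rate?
Eigenvalues: λₙ = 2n²π²/3.869².
First three modes:
  n=1: λ₁ = 2π²/3.869² ≈ 1.319
  n=2: λ₂ = 8π²/3.869² ≈ 5.275 (4× faster decay)
  n=3: λ₃ = 18π²/3.869² ≈ 11.868 (9× faster decay)
As t → ∞, higher modes decay exponentially faster. The n=1 mode dominates: θ ~ c₁ sin(πx/3.869) e^{-λ₁t}.
Decay rate: λ₁ = 2π²/3.869² ≈ 1.319.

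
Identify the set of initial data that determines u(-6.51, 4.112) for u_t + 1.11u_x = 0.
A single point: x = -11.07432. The characteristic through (-6.51, 4.112) is x - 1.11t = const, so x = -6.51 - 1.11·4.112 = -11.07432.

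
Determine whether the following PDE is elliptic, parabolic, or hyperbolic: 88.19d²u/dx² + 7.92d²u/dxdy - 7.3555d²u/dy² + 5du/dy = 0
Coefficients: A = 88.19, B = 7.92, C = -7.3555. B² - 4AC = 2657.45258, which is positive, so the equation is hyperbolic.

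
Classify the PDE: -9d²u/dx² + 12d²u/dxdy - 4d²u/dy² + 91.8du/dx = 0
A = -9, B = 12, C = -4. Discriminant B² - 4AC = 0. Since 0 = 0, parabolic.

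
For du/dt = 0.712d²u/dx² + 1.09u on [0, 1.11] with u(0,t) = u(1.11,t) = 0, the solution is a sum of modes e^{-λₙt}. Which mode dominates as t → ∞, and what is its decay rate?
Eigenvalues: λₙ = 0.712n²π²/1.11² - 1.09.
First three modes:
  n=1: λ₁ = 0.712π²/1.11² - 1.09 ≈ 4.613
  n=2: λ₂ = 2.848π²/1.11² - 1.09 ≈ 21.724
  n=3: λ₃ = 6.408π²/1.11² - 1.09 ≈ 50.241
Since 0.712π²/1.11² ≈ 5.703 > 1.09, all λₙ > 0.
The n=1 mode decays slowest → dominates as t → ∞.
Asymptotic: u ~ c₁ sin(πx/1.11) e^{-λ₁t} with decay rate λ₁ ≈ 4.613.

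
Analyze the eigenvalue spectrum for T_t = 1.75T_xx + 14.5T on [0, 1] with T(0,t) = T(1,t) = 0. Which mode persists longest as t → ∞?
Eigenvalues: λₙ = 1.75n²π²/1² - 14.5.
First three modes:
  n=1: λ₁ = 1.75π² - 14.5 ≈ 2.772
  n=2: λ₂ = 7π² - 14.5 ≈ 54.587
  n=3: λ₃ = 15.75π² - 14.5 ≈ 140.946
Since 1.75π² ≈ 17.272 > 14.5, all λₙ > 0.
The n=1 mode decays slowest → dominates as t → ∞.
Asymptotic: T ~ c₁ sin(πx/1) e^{-λ₁t} with decay rate λ₁ ≈ 2.772.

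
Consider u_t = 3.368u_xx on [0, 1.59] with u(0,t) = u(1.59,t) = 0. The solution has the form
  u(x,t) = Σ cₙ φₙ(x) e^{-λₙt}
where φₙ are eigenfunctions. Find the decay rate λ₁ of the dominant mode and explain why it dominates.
Eigenvalues: λₙ = 3.368n²π²/1.59².
First three modes:
  n=1: λ₁ = 3.368π²/1.59² ≈ 13.149
  n=2: λ₂ = 13.472π²/1.59² ≈ 52.594 (4× faster decay)
  n=3: λ₃ = 30.312π²/1.59² ≈ 118.337 (9× faster decay)
As t → ∞, higher modes decay exponentially faster. The n=1 mode dominates: u ~ c₁ sin(πx/1.59) e^{-λ₁t}.
Decay rate: λ₁ = 3.368π²/1.59² ≈ 13.149.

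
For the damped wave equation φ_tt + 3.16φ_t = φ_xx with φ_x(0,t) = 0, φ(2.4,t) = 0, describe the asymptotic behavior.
φ → 0. Damping (γ=3.16) dissipates energy; oscillations decay exponentially.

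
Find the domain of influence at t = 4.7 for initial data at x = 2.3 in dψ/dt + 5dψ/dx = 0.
At x = 25.8. The characteristic carries data from (2.3, 0) to (25.8, 4.7).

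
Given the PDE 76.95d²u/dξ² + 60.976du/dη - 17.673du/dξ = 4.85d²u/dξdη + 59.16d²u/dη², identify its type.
Rewriting in standard form: 76.95d²u/dξ² - 4.85d²u/dξdη - 59.16d²u/dη² - 17.673du/dξ + 60.976du/dη = 0. The second-order coefficients are A = 76.95, B = -4.85, C = -59.16. Since B² - 4AC = 18232.9705 > 0, this is a hyperbolic PDE.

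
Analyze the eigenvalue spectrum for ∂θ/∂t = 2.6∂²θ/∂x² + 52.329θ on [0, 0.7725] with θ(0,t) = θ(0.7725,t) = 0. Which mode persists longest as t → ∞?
Eigenvalues: λₙ = 2.6n²π²/0.7725² - 52.329.
First three modes:
  n=1: λ₁ = 2.6π²/0.7725² - 52.329 ≈ -9.328
  n=2: λ₂ = 10.4π²/0.7725² - 52.329 ≈ 119.674
  n=3: λ₃ = 23.4π²/0.7725² - 52.329 ≈ 334.678
Since 2.6π²/0.7725² ≈ 43.001 < 52.329, λ₁ < 0.
The n=1 mode grows fastest (−λₙ is largest for n=1) → dominates.
Asymptotic: θ ~ c₁ sin(πx/0.7725) e^{9.328t} (exponential growth at rate −λ₁ ≈ 9.328).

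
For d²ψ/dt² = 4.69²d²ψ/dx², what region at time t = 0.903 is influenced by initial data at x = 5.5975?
Domain of influence: [1.36243, 9.83257]. Data at x = 5.5975 spreads outward at speed 4.69.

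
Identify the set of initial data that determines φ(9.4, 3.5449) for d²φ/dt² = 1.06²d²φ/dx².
Domain of dependence: [5.642406, 13.157594]. Signals travel at speed 1.06, so data within |x - 9.4| ≤ 1.06·3.5449 = 3.757594 can reach the point.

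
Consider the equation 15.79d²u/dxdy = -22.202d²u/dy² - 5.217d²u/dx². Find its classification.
Rewriting in standard form: 5.217d²u/dx² + 15.79d²u/dxdy + 22.202d²u/dy² = 0. Elliptic. (A = 5.217, B = 15.79, C = 22.202 gives B² - 4AC = -213.987236.)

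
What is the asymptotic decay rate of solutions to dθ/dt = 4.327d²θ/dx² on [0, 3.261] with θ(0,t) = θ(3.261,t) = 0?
Eigenvalues: λₙ = 4.327n²π²/3.261².
First three modes:
  n=1: λ₁ = 4.327π²/3.261² ≈ 4.016
  n=2: λ₂ = 17.308π²/3.261² ≈ 16.064 (4× faster decay)
  n=3: λ₃ = 38.943π²/3.261² ≈ 36.143 (9× faster decay)
As t → ∞, higher modes decay exponentially faster. The n=1 mode dominates: θ ~ c₁ sin(πx/3.261) e^{-λ₁t}.
Decay rate: λ₁ = 4.327π²/3.261² ≈ 4.016.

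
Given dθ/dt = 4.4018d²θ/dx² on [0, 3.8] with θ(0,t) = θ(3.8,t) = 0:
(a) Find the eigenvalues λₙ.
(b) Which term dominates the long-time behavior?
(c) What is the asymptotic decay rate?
Eigenvalues: λₙ = 4.4018n²π²/3.8².
First three modes:
  n=1: λ₁ = 4.4018π²/3.8² ≈ 3.009
  n=2: λ₂ = 17.6072π²/3.8² ≈ 12.034 (4× faster decay)
  n=3: λ₃ = 39.6162π²/3.8² ≈ 27.077 (9× faster decay)
As t → ∞, higher modes decay exponentially faster. The n=1 mode dominates: θ ~ c₁ sin(πx/3.8) e^{-λ₁t}.
Decay rate: λ₁ = 4.4018π²/3.8² ≈ 3.009.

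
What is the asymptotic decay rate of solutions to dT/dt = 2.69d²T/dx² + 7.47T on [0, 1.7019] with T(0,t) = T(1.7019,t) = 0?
Eigenvalues: λₙ = 2.69n²π²/1.7019² - 7.47.
First three modes:
  n=1: λ₁ = 2.69π²/1.7019² - 7.47 ≈ 1.696
  n=2: λ₂ = 10.76π²/1.7019² - 7.47 ≈ 29.194
  n=3: λ₃ = 24.21π²/1.7019² - 7.47 ≈ 75.025
Since 2.69π²/1.7019² ≈ 9.166 > 7.47, all λₙ > 0.
The n=1 mode decays slowest → dominates as t → ∞.
Asymptotic: T ~ c₁ sin(πx/1.7019) e^{-λ₁t} with decay rate λ₁ ≈ 1.696.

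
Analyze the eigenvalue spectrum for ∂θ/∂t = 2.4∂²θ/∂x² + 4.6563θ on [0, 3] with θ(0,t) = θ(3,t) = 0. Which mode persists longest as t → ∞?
Eigenvalues: λₙ = 2.4n²π²/3² - 4.6563.
First three modes:
  n=1: λ₁ = 2.4π²/3² - 4.6563 ≈ -2.024
  n=2: λ₂ = 9.6π²/3² - 4.6563 ≈ 5.871
  n=3: λ₃ = 21.6π²/3² - 4.6563 ≈ 19.031
Since 2.4π²/3² ≈ 2.632 < 4.6563, λ₁ < 0.
The n=1 mode grows fastest (−λₙ is largest for n=1) → dominates.
Asymptotic: θ ~ c₁ sin(πx/3) e^{2.024t} (exponential growth at rate −λ₁ ≈ 2.024).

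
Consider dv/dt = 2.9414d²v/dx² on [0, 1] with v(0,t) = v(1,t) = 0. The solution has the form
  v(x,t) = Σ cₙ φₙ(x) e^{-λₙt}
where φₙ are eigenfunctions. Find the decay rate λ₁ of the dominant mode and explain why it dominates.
Eigenvalues: λₙ = 2.9414n²π².
First three modes:
  n=1: λ₁ = 2.9414π² ≈ 29.03
  n=2: λ₂ = 11.7656π² ≈ 116.122 (4× faster decay)
  n=3: λ₃ = 26.4726π² ≈ 261.274 (9× faster decay)
As t → ∞, higher modes decay exponentially faster. The n=1 mode dominates: v ~ c₁ sin(πx) e^{-λ₁t}.
Decay rate: λ₁ = 2.9414π² ≈ 29.03.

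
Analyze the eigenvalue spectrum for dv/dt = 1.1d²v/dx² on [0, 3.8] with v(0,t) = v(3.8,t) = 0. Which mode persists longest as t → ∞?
Eigenvalues: λₙ = 1.1n²π²/3.8².
First three modes:
  n=1: λ₁ = 1.1π²/3.8² ≈ 0.752
  n=2: λ₂ = 4.4π²/3.8² ≈ 3.007 (4× faster decay)
  n=3: λ₃ = 9.9π²/3.8² ≈ 6.767 (9× faster decay)
As t → ∞, higher modes decay exponentially faster. The n=1 mode dominates: v ~ c₁ sin(πx/3.8) e^{-λ₁t}.
Decay rate: λ₁ = 1.1π²/3.8² ≈ 0.752.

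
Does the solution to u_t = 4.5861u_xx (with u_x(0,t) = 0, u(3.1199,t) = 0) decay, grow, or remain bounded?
u → 0. Heat escapes through the Dirichlet boundary.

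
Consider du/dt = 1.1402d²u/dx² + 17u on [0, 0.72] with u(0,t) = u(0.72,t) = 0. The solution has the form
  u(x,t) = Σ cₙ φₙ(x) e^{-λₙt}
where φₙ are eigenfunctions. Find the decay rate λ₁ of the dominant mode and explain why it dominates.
Eigenvalues: λₙ = 1.1402n²π²/0.72² - 17.
First three modes:
  n=1: λ₁ = 1.1402π²/0.72² - 17 ≈ 4.708
  n=2: λ₂ = 4.5608π²/0.72² - 17 ≈ 69.831
  n=3: λ₃ = 10.2618π²/0.72² - 17 ≈ 178.37
Since 1.1402π²/0.72² ≈ 21.708 > 17, all λₙ > 0.
The n=1 mode decays slowest → dominates as t → ∞.
Asymptotic: u ~ c₁ sin(πx/0.72) e^{-λ₁t} with decay rate λ₁ ≈ 4.708.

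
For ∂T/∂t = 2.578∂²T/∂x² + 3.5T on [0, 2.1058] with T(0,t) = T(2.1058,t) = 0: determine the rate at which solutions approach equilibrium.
Eigenvalues: λₙ = 2.578n²π²/2.1058² - 3.5.
First three modes:
  n=1: λ₁ = 2.578π²/2.1058² - 3.5 ≈ 2.238
  n=2: λ₂ = 10.312π²/2.1058² - 3.5 ≈ 19.451
  n=3: λ₃ = 23.202π²/2.1058² - 3.5 ≈ 48.141
Since 2.578π²/2.1058² ≈ 5.738 > 3.5, all λₙ > 0.
The n=1 mode decays slowest → dominates as t → ∞.
Asymptotic: T ~ c₁ sin(πx/2.1058) e^{-λ₁t} with decay rate λ₁ ≈ 2.238.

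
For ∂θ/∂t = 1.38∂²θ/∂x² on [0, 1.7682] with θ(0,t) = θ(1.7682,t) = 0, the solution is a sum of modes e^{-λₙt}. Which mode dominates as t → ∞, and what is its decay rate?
Eigenvalues: λₙ = 1.38n²π²/1.7682².
First three modes:
  n=1: λ₁ = 1.38π²/1.7682² ≈ 4.356
  n=2: λ₂ = 5.52π²/1.7682² ≈ 17.425 (4× faster decay)
  n=3: λ₃ = 12.42π²/1.7682² ≈ 39.207 (9× faster decay)
As t → ∞, higher modes decay exponentially faster. The n=1 mode dominates: θ ~ c₁ sin(πx/1.7682) e^{-λ₁t}.
Decay rate: λ₁ = 1.38π²/1.7682² ≈ 4.356.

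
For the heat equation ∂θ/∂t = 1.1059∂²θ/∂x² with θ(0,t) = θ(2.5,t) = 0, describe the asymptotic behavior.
θ → 0. Heat diffuses out through both boundaries.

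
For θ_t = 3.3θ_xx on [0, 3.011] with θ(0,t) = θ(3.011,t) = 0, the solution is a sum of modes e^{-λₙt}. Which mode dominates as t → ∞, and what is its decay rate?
Eigenvalues: λₙ = 3.3n²π²/3.011².
First three modes:
  n=1: λ₁ = 3.3π²/3.011² ≈ 3.592
  n=2: λ₂ = 13.2π²/3.011² ≈ 14.37 (4× faster decay)
  n=3: λ₃ = 29.7π²/3.011² ≈ 32.332 (9× faster decay)
As t → ∞, higher modes decay exponentially faster. The n=1 mode dominates: θ ~ c₁ sin(πx/3.011) e^{-λ₁t}.
Decay rate: λ₁ = 3.3π²/3.011² ≈ 3.592.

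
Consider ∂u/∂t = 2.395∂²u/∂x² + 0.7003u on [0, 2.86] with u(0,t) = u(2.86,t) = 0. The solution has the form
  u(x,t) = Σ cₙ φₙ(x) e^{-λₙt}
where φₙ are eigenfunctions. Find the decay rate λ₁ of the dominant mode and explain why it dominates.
Eigenvalues: λₙ = 2.395n²π²/2.86² - 0.7003.
First three modes:
  n=1: λ₁ = 2.395π²/2.86² - 0.7003 ≈ 2.19
  n=2: λ₂ = 9.58π²/2.86² - 0.7003 ≈ 10.859
  n=3: λ₃ = 21.555π²/2.86² - 0.7003 ≈ 25.308
Since 2.395π²/2.86² ≈ 2.89 > 0.7003, all λₙ > 0.
The n=1 mode decays slowest → dominates as t → ∞.
Asymptotic: u ~ c₁ sin(πx/2.86) e^{-λ₁t} with decay rate λ₁ ≈ 2.19.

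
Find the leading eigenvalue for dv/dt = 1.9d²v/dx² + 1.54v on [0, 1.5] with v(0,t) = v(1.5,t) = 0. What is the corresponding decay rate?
Eigenvalues: λₙ = 1.9n²π²/1.5² - 1.54.
First three modes:
  n=1: λ₁ = 1.9π²/1.5² - 1.54 ≈ 6.794
  n=2: λ₂ = 7.6π²/1.5² - 1.54 ≈ 31.797
  n=3: λ₃ = 17.1π²/1.5² - 1.54 ≈ 73.469
Since 1.9π²/1.5² ≈ 8.334 > 1.54, all λₙ > 0.
The n=1 mode decays slowest → dominates as t → ∞.
Asymptotic: v ~ c₁ sin(πx/1.5) e^{-λ₁t} with decay rate λ₁ ≈ 6.794.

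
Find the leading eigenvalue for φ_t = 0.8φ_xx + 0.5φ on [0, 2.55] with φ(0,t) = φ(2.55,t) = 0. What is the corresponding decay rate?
Eigenvalues: λₙ = 0.8n²π²/2.55² - 0.5.
First three modes:
  n=1: λ₁ = 0.8π²/2.55² - 0.5 ≈ 0.714
  n=2: λ₂ = 3.2π²/2.55² - 0.5 ≈ 4.357
  n=3: λ₃ = 7.2π²/2.55² - 0.5 ≈ 10.428
Since 0.8π²/2.55² ≈ 1.214 > 0.5, all λₙ > 0.
The n=1 mode decays slowest → dominates as t → ∞.
Asymptotic: φ ~ c₁ sin(πx/2.55) e^{-λ₁t} with decay rate λ₁ ≈ 0.714.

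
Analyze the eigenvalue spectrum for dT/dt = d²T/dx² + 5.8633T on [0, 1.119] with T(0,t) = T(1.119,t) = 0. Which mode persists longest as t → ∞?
Eigenvalues: λₙ = n²π²/1.119² - 5.8633.
First three modes:
  n=1: λ₁ = π²/1.119² - 5.8633 ≈ 2.019
  n=2: λ₂ = 4π²/1.119² - 5.8633 ≈ 25.665
  n=3: λ₃ = 9π²/1.119² - 5.8633 ≈ 65.075
Since π²/1.119² ≈ 7.882 > 5.8633, all λₙ > 0.
The n=1 mode decays slowest → dominates as t → ∞.
Asymptotic: T ~ c₁ sin(πx/1.119) e^{-λ₁t} with decay rate λ₁ ≈ 2.019.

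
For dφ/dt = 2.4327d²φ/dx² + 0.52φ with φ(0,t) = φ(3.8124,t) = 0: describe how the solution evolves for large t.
φ → 0. Diffusion dominates reaction (r=0.52 < κπ²/L²≈1.65); solution decays.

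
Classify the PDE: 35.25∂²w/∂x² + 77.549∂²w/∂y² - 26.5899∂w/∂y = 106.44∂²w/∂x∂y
Rewriting in standard form: 35.25∂²w/∂x² - 106.44∂²w/∂x∂y + 77.549∂²w/∂y² - 26.5899∂w/∂y = 0. A = 35.25, B = -106.44, C = 77.549. Discriminant B² - 4AC = 395.0646. Since 395.0646 > 0, hyperbolic.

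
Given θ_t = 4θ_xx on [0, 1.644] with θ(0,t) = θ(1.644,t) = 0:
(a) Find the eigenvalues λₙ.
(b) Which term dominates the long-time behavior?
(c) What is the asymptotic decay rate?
Eigenvalues: λₙ = 4n²π²/1.644².
First three modes:
  n=1: λ₁ = 4π²/1.644² ≈ 14.607
  n=2: λ₂ = 16π²/1.644² ≈ 58.427 (4× faster decay)
  n=3: λ₃ = 36π²/1.644² ≈ 131.462 (9× faster decay)
As t → ∞, higher modes decay exponentially faster. The n=1 mode dominates: θ ~ c₁ sin(πx/1.644) e^{-λ₁t}.
Decay rate: λ₁ = 4π²/1.644² ≈ 14.607.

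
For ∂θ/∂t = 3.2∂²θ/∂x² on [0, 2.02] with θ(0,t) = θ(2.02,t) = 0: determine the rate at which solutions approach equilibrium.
Eigenvalues: λₙ = 3.2n²π²/2.02².
First three modes:
  n=1: λ₁ = 3.2π²/2.02² ≈ 7.74
  n=2: λ₂ = 12.8π²/2.02² ≈ 30.96 (4× faster decay)
  n=3: λ₃ = 28.8π²/2.02² ≈ 69.661 (9× faster decay)
As t → ∞, higher modes decay exponentially faster. The n=1 mode dominates: θ ~ c₁ sin(πx/2.02) e^{-λ₁t}.
Decay rate: λ₁ = 3.2π²/2.02² ≈ 7.74.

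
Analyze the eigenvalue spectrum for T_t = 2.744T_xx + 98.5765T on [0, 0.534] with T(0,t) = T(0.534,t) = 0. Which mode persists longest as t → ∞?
Eigenvalues: λₙ = 2.744n²π²/0.534² - 98.5765.
First three modes:
  n=1: λ₁ = 2.744π²/0.534² - 98.5765 ≈ -3.603
  n=2: λ₂ = 10.976π²/0.534² - 98.5765 ≈ 281.317
  n=3: λ₃ = 24.696π²/0.534² - 98.5765 ≈ 756.183
Since 2.744π²/0.534² ≈ 94.973 < 98.5765, λ₁ < 0.
The n=1 mode grows fastest (−λₙ is largest for n=1) → dominates.
Asymptotic: T ~ c₁ sin(πx/0.534) e^{3.603t} (exponential growth at rate −λ₁ ≈ 3.603).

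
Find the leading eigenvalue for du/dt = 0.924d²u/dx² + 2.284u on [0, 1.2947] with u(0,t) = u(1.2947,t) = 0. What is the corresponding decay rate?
Eigenvalues: λₙ = 0.924n²π²/1.2947² - 2.284.
First three modes:
  n=1: λ₁ = 0.924π²/1.2947² - 2.284 ≈ 3.156
  n=2: λ₂ = 3.696π²/1.2947² - 2.284 ≈ 19.478
  n=3: λ₃ = 8.316π²/1.2947² - 2.284 ≈ 46.68
Since 0.924π²/1.2947² ≈ 5.44 > 2.284, all λₙ > 0.
The n=1 mode decays slowest → dominates as t → ∞.
Asymptotic: u ~ c₁ sin(πx/1.2947) e^{-λ₁t} with decay rate λ₁ ≈ 3.156.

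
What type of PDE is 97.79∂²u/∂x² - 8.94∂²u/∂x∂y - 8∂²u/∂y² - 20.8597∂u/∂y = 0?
With A = 97.79, B = -8.94, C = -8, the discriminant is 3209.2036. This is a hyperbolic PDE.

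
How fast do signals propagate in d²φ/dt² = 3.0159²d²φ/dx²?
Speed = 3.0159. Information travels along characteristics x = x₀ ± 3.0159t.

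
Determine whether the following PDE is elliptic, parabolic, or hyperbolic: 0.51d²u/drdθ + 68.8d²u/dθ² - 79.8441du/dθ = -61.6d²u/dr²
Rewriting in standard form: 61.6d²u/dr² + 0.51d²u/drdθ + 68.8d²u/dθ² - 79.8441du/dθ = 0. Coefficients: A = 61.6, B = 0.51, C = 68.8. B² - 4AC = -16952.0599, which is negative, so the equation is elliptic.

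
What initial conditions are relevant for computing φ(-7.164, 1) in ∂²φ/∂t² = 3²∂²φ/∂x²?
Domain of dependence: [-10.164, -4.164]. Signals travel at speed 3, so data within |x - -7.164| ≤ 3·1 = 3 can reach the point.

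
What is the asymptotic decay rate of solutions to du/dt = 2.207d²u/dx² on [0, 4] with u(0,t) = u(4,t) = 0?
Eigenvalues: λₙ = 2.207n²π²/4².
First three modes:
  n=1: λ₁ = 2.207π²/4² ≈ 1.361
  n=2: λ₂ = 8.828π²/4² ≈ 5.446 (4× faster decay)
  n=3: λ₃ = 19.863π²/4² ≈ 12.252 (9× faster decay)
As t → ∞, higher modes decay exponentially faster. The n=1 mode dominates: u ~ c₁ sin(πx/4) e^{-λ₁t}.
Decay rate: λ₁ = 2.207π²/4² ≈ 1.361.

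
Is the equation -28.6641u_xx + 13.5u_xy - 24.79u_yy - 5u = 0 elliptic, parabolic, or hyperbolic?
Computing B² - 4AC with A = -28.6641, B = 13.5, C = -24.79: discriminant = -2660.082156 (negative). Answer: elliptic.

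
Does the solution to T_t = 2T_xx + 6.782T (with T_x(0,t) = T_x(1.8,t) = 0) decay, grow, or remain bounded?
T grows unboundedly. With Neumann BCs the constant mode has diffusion eigenvalue 0, so any r > 0 makes it grow like e^(6.782t); solution grows exponentially.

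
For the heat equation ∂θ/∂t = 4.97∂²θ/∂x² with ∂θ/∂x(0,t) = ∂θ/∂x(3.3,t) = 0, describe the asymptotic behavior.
θ → constant (steady state). Heat is conserved (no flux at boundaries); solution approaches the spatial average.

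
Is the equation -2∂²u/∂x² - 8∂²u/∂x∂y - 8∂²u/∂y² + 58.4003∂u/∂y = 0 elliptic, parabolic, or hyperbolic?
Computing B² - 4AC with A = -2, B = -8, C = -8: discriminant = 0 (zero). Answer: parabolic.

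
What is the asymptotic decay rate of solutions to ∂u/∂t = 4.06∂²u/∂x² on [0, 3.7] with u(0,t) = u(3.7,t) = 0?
Eigenvalues: λₙ = 4.06n²π²/3.7².
First three modes:
  n=1: λ₁ = 4.06π²/3.7² ≈ 2.927
  n=2: λ₂ = 16.24π²/3.7² ≈ 11.708 (4× faster decay)
  n=3: λ₃ = 36.54π²/3.7² ≈ 26.343 (9× faster decay)
As t → ∞, higher modes decay exponentially faster. The n=1 mode dominates: u ~ c₁ sin(πx/3.7) e^{-λ₁t}.
Decay rate: λ₁ = 4.06π²/3.7² ≈ 2.927.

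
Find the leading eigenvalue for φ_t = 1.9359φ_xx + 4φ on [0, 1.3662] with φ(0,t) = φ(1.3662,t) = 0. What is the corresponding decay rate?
Eigenvalues: λₙ = 1.9359n²π²/1.3662² - 4.
First three modes:
  n=1: λ₁ = 1.9359π²/1.3662² - 4 ≈ 6.237
  n=2: λ₂ = 7.7436π²/1.3662² - 4 ≈ 36.946
  n=3: λ₃ = 17.4231π²/1.3662² - 4 ≈ 88.129
Since 1.9359π²/1.3662² ≈ 10.237 > 4, all λₙ > 0.
The n=1 mode decays slowest → dominates as t → ∞.
Asymptotic: φ ~ c₁ sin(πx/1.3662) e^{-λ₁t} with decay rate λ₁ ≈ 6.237.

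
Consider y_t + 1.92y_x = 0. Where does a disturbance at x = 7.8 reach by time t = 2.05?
At x = 11.736. The characteristic carries data from (7.8, 0) to (11.736, 2.05).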